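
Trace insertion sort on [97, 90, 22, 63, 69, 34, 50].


Initial: [97, 90, 22, 63, 69, 34, 50]
Insert 90: [90, 97, 22, 63, 69, 34, 50]
Insert 22: [22, 90, 97, 63, 69, 34, 50]
Insert 63: [22, 63, 90, 97, 69, 34, 50]
Insert 69: [22, 63, 69, 90, 97, 34, 50]
Insert 34: [22, 34, 63, 69, 90, 97, 50]
Insert 50: [22, 34, 50, 63, 69, 90, 97]

Sorted: [22, 34, 50, 63, 69, 90, 97]


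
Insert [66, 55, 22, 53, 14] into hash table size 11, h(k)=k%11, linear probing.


Insert 66: h=0 -> slot 0
Insert 55: h=0, 1 probes -> slot 1
Insert 22: h=0, 2 probes -> slot 2
Insert 53: h=9 -> slot 9
Insert 14: h=3 -> slot 3

Table: [66, 55, 22, 14, None, None, None, None, None, 53, None]


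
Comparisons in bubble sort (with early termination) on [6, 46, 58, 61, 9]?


Algorithm: bubble sort (with early termination)
Input: [6, 46, 58, 61, 9]
Sorted: [6, 9, 46, 58, 61]

10


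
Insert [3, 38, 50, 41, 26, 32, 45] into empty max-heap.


Insert 3: [3]
Insert 38: [38, 3]
Insert 50: [50, 3, 38]
Insert 41: [50, 41, 38, 3]
Insert 26: [50, 41, 38, 3, 26]
Insert 32: [50, 41, 38, 3, 26, 32]
Insert 45: [50, 41, 45, 3, 26, 32, 38]

Final heap: [50, 41, 45, 3, 26, 32, 38]


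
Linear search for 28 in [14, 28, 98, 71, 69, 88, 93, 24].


i=0: 14!=28
i=1: 28==28 found!

Found at 1, 2 comps


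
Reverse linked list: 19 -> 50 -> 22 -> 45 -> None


Step 1: curr=19, set curr.next=prev(None) | reversed so far: 19
Step 2: curr=50, set curr.next=prev(19) | reversed so far: 50 -> 19
Step 3: curr=22, set curr.next=prev(50) | reversed so far: 22 -> 50 -> 19
Step 4: curr=45, set curr.next=prev(22) | reversed so far: 45 -> 22 -> 50 -> 19

45 -> 22 -> 50 -> 19 -> None


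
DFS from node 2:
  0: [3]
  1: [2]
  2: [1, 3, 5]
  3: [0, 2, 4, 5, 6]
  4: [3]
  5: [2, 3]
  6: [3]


Visit 2, push [5, 3, 1]
Visit 1, push []
Visit 3, push [6, 5, 4, 0]
Visit 0, push []
Visit 4, push []
Visit 5, push []
Visit 6, push []

DFS order: [2, 1, 3, 0, 4, 5, 6]


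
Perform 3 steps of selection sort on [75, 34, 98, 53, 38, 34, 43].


Initial: [75, 34, 98, 53, 38, 34, 43]
Step 1: min=34 at 1
  Swap: [34, 75, 98, 53, 38, 34, 43]
Step 2: min=34 at 5
  Swap: [34, 34, 98, 53, 38, 75, 43]
Step 3: min=38 at 4
  Swap: [34, 34, 38, 53, 98, 75, 43]

After 3 steps: [34, 34, 38, 53, 98, 75, 43]


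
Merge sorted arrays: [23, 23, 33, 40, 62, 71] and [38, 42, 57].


Take 23 from A
Take 23 from A
Take 33 from A
Take 38 from B
Take 40 from A
Take 42 from B
Take 57 from B

Merged: [23, 23, 33, 38, 40, 42, 57, 62, 71]


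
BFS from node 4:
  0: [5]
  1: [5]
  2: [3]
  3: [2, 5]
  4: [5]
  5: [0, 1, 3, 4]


Visit 4, enqueue [5]
Visit 5, enqueue [0, 1, 3]
Visit 0, enqueue []
Visit 1, enqueue []
Visit 3, enqueue [2]
Visit 2, enqueue []

BFS order: [4, 5, 0, 1, 3, 2]


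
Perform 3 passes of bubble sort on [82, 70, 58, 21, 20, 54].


Initial: [82, 70, 58, 21, 20, 54]
Pass 1: [70, 58, 21, 20, 54, 82] (5 swaps)
Pass 2: [58, 21, 20, 54, 70, 82] (4 swaps)
Pass 3: [21, 20, 54, 58, 70, 82] (3 swaps)

After 3 passes: [21, 20, 54, 58, 70, 82]


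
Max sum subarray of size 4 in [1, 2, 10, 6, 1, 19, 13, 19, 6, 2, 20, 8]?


[0:4]: 19
[1:5]: 19
[2:6]: 36
[3:7]: 39
[4:8]: 52
[5:9]: 57
[6:10]: 40
[7:11]: 47
[8:12]: 36

Max: 57 at [5:9]


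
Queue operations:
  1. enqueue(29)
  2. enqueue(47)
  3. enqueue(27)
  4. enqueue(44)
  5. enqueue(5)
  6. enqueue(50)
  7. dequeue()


enqueue(29) -> [29]
enqueue(47) -> [29, 47]
enqueue(27) -> [29, 47, 27]
enqueue(44) -> [29, 47, 27, 44]
enqueue(5) -> [29, 47, 27, 44, 5]
enqueue(50) -> [29, 47, 27, 44, 5, 50]
dequeue()->29, [47, 27, 44, 5, 50]

Final queue: [47, 27, 44, 5, 50]


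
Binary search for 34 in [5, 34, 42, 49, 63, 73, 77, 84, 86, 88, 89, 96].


Step 1: lo=0, hi=11, mid=5, val=73
Step 2: lo=0, hi=4, mid=2, val=42
Step 3: lo=0, hi=1, mid=0, val=5
Step 4: lo=1, hi=1, mid=1, val=34

Found at index 1


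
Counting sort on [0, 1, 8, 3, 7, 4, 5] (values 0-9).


Input: [0, 1, 8, 3, 7, 4, 5]
Counts: [1, 1, 0, 1, 1, 1, 0, 1, 1, 0]

Sorted: [0, 1, 3, 4, 5, 7, 8]


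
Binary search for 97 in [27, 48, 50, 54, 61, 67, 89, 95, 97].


Step 1: lo=0, hi=8, mid=4, val=61
Step 2: lo=5, hi=8, mid=6, val=89
Step 3: lo=7, hi=8, mid=7, val=95
Step 4: lo=8, hi=8, mid=8, val=97

Found at index 8


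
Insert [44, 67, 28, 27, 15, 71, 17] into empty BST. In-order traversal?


Insert 44: root
Insert 67: R from 44
Insert 28: L from 44
Insert 27: L from 44 -> L from 28
Insert 15: L from 44 -> L from 28 -> L from 27
Insert 71: R from 44 -> R from 67
Insert 17: L from 44 -> L from 28 -> L from 27 -> R from 15

In-order: [15, 17, 27, 28, 44, 67, 71]


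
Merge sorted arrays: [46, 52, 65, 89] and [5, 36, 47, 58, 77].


Take 5 from B
Take 36 from B
Take 46 from A
Take 47 from B
Take 52 from A
Take 58 from B
Take 65 from A
Take 77 from B

Merged: [5, 36, 46, 47, 52, 58, 65, 77, 89]


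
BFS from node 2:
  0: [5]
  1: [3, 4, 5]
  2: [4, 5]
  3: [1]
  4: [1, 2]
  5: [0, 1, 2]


Visit 2, enqueue [4, 5]
Visit 4, enqueue [1]
Visit 5, enqueue [0]
Visit 1, enqueue [3]
Visit 0, enqueue []
Visit 3, enqueue []

BFS order: [2, 4, 5, 1, 0, 3]


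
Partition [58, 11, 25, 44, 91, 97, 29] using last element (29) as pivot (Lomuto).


Pivot: 29
  11 <= 29: swap -> [11, 58, 25, 44, 91, 97, 29]
  25 <= 29: swap -> [11, 25, 58, 44, 91, 97, 29]
Place pivot at 2: [11, 25, 29, 44, 91, 97, 58]

Partitioned: [11, 25, 29, 44, 91, 97, 58]


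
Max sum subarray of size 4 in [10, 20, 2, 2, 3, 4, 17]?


[0:4]: 34
[1:5]: 27
[2:6]: 11
[3:7]: 26

Max: 34 at [0:4]


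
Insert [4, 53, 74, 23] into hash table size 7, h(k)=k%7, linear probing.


Insert 4: h=4 -> slot 4
Insert 53: h=4, 1 probes -> slot 5
Insert 74: h=4, 2 probes -> slot 6
Insert 23: h=2 -> slot 2

Table: [None, None, 23, None, 4, 53, 74]


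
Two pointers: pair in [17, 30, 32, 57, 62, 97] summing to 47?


lo=0(17)+hi=5(97)=114
lo=0(17)+hi=4(62)=79
lo=0(17)+hi=3(57)=74
lo=0(17)+hi=2(32)=49
lo=0(17)+hi=1(30)=47

Yes: 17+30=47


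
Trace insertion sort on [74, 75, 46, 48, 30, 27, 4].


Initial: [74, 75, 46, 48, 30, 27, 4]
Insert 75: [74, 75, 46, 48, 30, 27, 4]
Insert 46: [46, 74, 75, 48, 30, 27, 4]
Insert 48: [46, 48, 74, 75, 30, 27, 4]
Insert 30: [30, 46, 48, 74, 75, 27, 4]
Insert 27: [27, 30, 46, 48, 74, 75, 4]
Insert 4: [4, 27, 30, 46, 48, 74, 75]

Sorted: [4, 27, 30, 46, 48, 74, 75]


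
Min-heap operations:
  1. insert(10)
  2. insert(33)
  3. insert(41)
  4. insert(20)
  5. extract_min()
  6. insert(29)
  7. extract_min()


insert(10) -> [10]
insert(33) -> [10, 33]
insert(41) -> [10, 33, 41]
insert(20) -> [10, 20, 41, 33]
extract_min()->10, [20, 33, 41]
insert(29) -> [20, 29, 41, 33]
extract_min()->20, [29, 33, 41]

Final heap: [29, 33, 41]


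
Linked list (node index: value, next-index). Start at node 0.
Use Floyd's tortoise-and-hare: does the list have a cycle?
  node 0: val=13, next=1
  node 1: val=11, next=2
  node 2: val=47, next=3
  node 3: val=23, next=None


Floyd's tortoise (slow, +1) and hare (fast, +2):
  init: slow=0, fast=0
  step 1: slow=1, fast=2
  step 2: fast 2->3->None, no cycle

Cycle: no


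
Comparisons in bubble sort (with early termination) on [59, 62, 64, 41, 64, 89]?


Algorithm: bubble sort (with early termination)
Input: [59, 62, 64, 41, 64, 89]
Sorted: [41, 59, 62, 64, 64, 89]

14


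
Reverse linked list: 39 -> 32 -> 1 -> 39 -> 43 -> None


Step 1: curr=39, set curr.next=prev(None) | reversed so far: 39
Step 2: curr=32, set curr.next=prev(39) | reversed so far: 32 -> 39
Step 3: curr=1, set curr.next=prev(32) | reversed so far: 1 -> 32 -> 39
Step 4: curr=39, set curr.next=prev(1) | reversed so far: 39 -> 1 -> 32 -> 39
Step 5: curr=43, set curr.next=prev(39) | reversed so far: 43 -> 39 -> 1 -> 32 -> 39

43 -> 39 -> 1 -> 32 -> 39 -> None


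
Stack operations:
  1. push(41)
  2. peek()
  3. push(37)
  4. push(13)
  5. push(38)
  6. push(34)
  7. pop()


push(41) -> [41]
peek()->41
push(37) -> [41, 37]
push(13) -> [41, 37, 13]
push(38) -> [41, 37, 13, 38]
push(34) -> [41, 37, 13, 38, 34]
pop()->34, [41, 37, 13, 38]

Final stack: [41, 37, 13, 38]


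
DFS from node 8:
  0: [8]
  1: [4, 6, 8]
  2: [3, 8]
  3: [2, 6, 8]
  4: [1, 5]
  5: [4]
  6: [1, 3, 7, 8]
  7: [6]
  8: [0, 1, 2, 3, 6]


Visit 8, push [6, 3, 2, 1, 0]
Visit 0, push []
Visit 1, push [6, 4]
Visit 4, push [5]
Visit 5, push []
Visit 6, push [7, 3]
Visit 3, push [2]
Visit 2, push []
Visit 7, push []

DFS order: [8, 0, 1, 4, 5, 6, 3, 2, 7]


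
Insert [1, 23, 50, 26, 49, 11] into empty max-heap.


Insert 1: [1]
Insert 23: [23, 1]
Insert 50: [50, 1, 23]
Insert 26: [50, 26, 23, 1]
Insert 49: [50, 49, 23, 1, 26]
Insert 11: [50, 49, 23, 1, 26, 11]

Final heap: [50, 49, 23, 1, 26, 11]


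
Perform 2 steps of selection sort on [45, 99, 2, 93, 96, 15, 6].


Initial: [45, 99, 2, 93, 96, 15, 6]
Step 1: min=2 at 2
  Swap: [2, 99, 45, 93, 96, 15, 6]
Step 2: min=6 at 6
  Swap: [2, 6, 45, 93, 96, 15, 99]

After 2 steps: [2, 6, 45, 93, 96, 15, 99]


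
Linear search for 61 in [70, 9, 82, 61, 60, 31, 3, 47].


i=0: 70!=61
i=1: 9!=61
i=2: 82!=61
i=3: 61==61 found!

Found at 3, 4 comps


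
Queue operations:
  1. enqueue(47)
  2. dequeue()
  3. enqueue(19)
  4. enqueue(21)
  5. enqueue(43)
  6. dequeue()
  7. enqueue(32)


enqueue(47) -> [47]
dequeue()->47, []
enqueue(19) -> [19]
enqueue(21) -> [19, 21]
enqueue(43) -> [19, 21, 43]
dequeue()->19, [21, 43]
enqueue(32) -> [21, 43, 32]

Final queue: [21, 43, 32]


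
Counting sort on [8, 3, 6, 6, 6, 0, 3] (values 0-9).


Input: [8, 3, 6, 6, 6, 0, 3]
Counts: [1, 0, 0, 2, 0, 0, 3, 0, 1, 0]

Sorted: [0, 3, 3, 6, 6, 6, 8]


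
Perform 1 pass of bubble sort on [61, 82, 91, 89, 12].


Initial: [61, 82, 91, 89, 12]
Pass 1: [61, 82, 89, 12, 91] (2 swaps)

After 1 pass: [61, 82, 89, 12, 91]


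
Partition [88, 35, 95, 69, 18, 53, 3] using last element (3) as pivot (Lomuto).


Pivot: 3
Place pivot at 0: [3, 35, 95, 69, 18, 53, 88]

Partitioned: [3, 35, 95, 69, 18, 53, 88]


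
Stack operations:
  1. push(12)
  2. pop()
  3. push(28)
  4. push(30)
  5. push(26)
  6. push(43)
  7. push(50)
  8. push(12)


push(12) -> [12]
pop()->12, []
push(28) -> [28]
push(30) -> [28, 30]
push(26) -> [28, 30, 26]
push(43) -> [28, 30, 26, 43]
push(50) -> [28, 30, 26, 43, 50]
push(12) -> [28, 30, 26, 43, 50, 12]

Final stack: [28, 30, 26, 43, 50, 12]


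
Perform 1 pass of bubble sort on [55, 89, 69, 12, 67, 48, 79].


Initial: [55, 89, 69, 12, 67, 48, 79]
Pass 1: [55, 69, 12, 67, 48, 79, 89] (5 swaps)

After 1 pass: [55, 69, 12, 67, 48, 79, 89]


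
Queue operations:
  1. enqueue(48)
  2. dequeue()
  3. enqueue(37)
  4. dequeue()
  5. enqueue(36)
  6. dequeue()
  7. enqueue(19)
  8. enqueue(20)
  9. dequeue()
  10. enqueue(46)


enqueue(48) -> [48]
dequeue()->48, []
enqueue(37) -> [37]
dequeue()->37, []
enqueue(36) -> [36]
dequeue()->36, []
enqueue(19) -> [19]
enqueue(20) -> [19, 20]
dequeue()->19, [20]
enqueue(46) -> [20, 46]

Final queue: [20, 46]


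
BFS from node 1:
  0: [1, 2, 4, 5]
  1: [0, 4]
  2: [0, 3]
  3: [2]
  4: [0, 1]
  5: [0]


Visit 1, enqueue [0, 4]
Visit 0, enqueue [2, 5]
Visit 4, enqueue []
Visit 2, enqueue [3]
Visit 5, enqueue []
Visit 3, enqueue []

BFS order: [1, 0, 4, 2, 5, 3]


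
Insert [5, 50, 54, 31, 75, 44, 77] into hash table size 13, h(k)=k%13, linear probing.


Insert 5: h=5 -> slot 5
Insert 50: h=11 -> slot 11
Insert 54: h=2 -> slot 2
Insert 31: h=5, 1 probes -> slot 6
Insert 75: h=10 -> slot 10
Insert 44: h=5, 2 probes -> slot 7
Insert 77: h=12 -> slot 12

Table: [None, None, 54, None, None, 5, 31, 44, None, None, 75, 50, 77]


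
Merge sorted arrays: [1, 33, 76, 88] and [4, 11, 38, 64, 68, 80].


Take 1 from A
Take 4 from B
Take 11 from B
Take 33 from A
Take 38 from B
Take 64 from B
Take 68 from B
Take 76 from A
Take 80 from B

Merged: [1, 4, 11, 33, 38, 64, 68, 76, 80, 88]


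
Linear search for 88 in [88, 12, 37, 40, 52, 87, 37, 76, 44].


i=0: 88==88 found!

Found at 0, 1 comps


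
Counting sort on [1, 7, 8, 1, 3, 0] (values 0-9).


Input: [1, 7, 8, 1, 3, 0]
Counts: [1, 2, 0, 1, 0, 0, 0, 1, 1, 0]

Sorted: [0, 1, 1, 3, 7, 8]


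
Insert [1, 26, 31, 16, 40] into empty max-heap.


Insert 1: [1]
Insert 26: [26, 1]
Insert 31: [31, 1, 26]
Insert 16: [31, 16, 26, 1]
Insert 40: [40, 31, 26, 1, 16]

Final heap: [40, 31, 26, 1, 16]


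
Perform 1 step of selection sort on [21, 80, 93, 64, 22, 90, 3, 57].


Initial: [21, 80, 93, 64, 22, 90, 3, 57]
Step 1: min=3 at 6
  Swap: [3, 80, 93, 64, 22, 90, 21, 57]

After 1 step: [3, 80, 93, 64, 22, 90, 21, 57]


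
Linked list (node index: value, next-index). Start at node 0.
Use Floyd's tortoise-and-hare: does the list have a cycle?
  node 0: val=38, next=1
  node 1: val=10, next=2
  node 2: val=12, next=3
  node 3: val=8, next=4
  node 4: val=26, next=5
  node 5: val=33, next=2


Floyd's tortoise (slow, +1) and hare (fast, +2):
  init: slow=0, fast=0
  step 1: slow=1, fast=2
  step 2: slow=2, fast=4
  step 3: slow=3, fast=2
  step 4: slow=4, fast=4
  slow == fast at node 4: cycle detected

Cycle: yes


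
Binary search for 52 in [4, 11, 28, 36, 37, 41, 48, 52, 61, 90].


Step 1: lo=0, hi=9, mid=4, val=37
Step 2: lo=5, hi=9, mid=7, val=52

Found at index 7


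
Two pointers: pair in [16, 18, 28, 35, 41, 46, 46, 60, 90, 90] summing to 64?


lo=0(16)+hi=9(90)=106
lo=0(16)+hi=8(90)=106
lo=0(16)+hi=7(60)=76
lo=0(16)+hi=6(46)=62
lo=1(18)+hi=6(46)=64

Yes: 18+46=64


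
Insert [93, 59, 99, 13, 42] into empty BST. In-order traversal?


Insert 93: root
Insert 59: L from 93
Insert 99: R from 93
Insert 13: L from 93 -> L from 59
Insert 42: L from 93 -> L from 59 -> R from 13

In-order: [13, 42, 59, 93, 99]


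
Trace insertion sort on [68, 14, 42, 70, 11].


Initial: [68, 14, 42, 70, 11]
Insert 14: [14, 68, 42, 70, 11]
Insert 42: [14, 42, 68, 70, 11]
Insert 70: [14, 42, 68, 70, 11]
Insert 11: [11, 14, 42, 68, 70]

Sorted: [11, 14, 42, 68, 70]


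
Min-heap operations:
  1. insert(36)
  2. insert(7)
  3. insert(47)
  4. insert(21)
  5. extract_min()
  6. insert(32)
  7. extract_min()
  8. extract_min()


insert(36) -> [36]
insert(7) -> [7, 36]
insert(47) -> [7, 36, 47]
insert(21) -> [7, 21, 47, 36]
extract_min()->7, [21, 36, 47]
insert(32) -> [21, 32, 47, 36]
extract_min()->21, [32, 36, 47]
extract_min()->32, [36, 47]

Final heap: [36, 47]


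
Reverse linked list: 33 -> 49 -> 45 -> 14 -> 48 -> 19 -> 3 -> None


Step 1: curr=33, set curr.next=prev(None) | reversed so far: 33
Step 2: curr=49, set curr.next=prev(33) | reversed so far: 49 -> 33
Step 3: curr=45, set curr.next=prev(49) | reversed so far: 45 -> 49 -> 33
Step 4: curr=14, set curr.next=prev(45) | reversed so far: 14 -> 45 -> 49 -> 33
Step 5: curr=48, set curr.next=prev(14) | reversed so far: 48 -> 14 -> 45 -> 49 -> 33
Step 6: curr=19, set curr.next=prev(48) | reversed so far: 19 -> 48 -> 14 -> 45 -> 49 -> 33
Step 7: curr=3, set curr.next=prev(19) | reversed so far: 3 -> 19 -> 48 -> 14 -> 45 -> 49 -> 33

3 -> 19 -> 48 -> 14 -> 45 -> 49 -> 33 -> None


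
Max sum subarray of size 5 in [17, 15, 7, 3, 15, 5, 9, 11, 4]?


[0:5]: 57
[1:6]: 45
[2:7]: 39
[3:8]: 43
[4:9]: 44

Max: 57 at [0:5]


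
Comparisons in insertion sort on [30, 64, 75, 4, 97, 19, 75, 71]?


Algorithm: insertion sort
Input: [30, 64, 75, 4, 97, 19, 75, 71]
Sorted: [4, 19, 30, 64, 71, 75, 75, 97]

17


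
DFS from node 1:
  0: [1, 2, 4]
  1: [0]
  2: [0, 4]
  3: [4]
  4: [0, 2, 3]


Visit 1, push [0]
Visit 0, push [4, 2]
Visit 2, push [4]
Visit 4, push [3]
Visit 3, push []

DFS order: [1, 0, 2, 4, 3]


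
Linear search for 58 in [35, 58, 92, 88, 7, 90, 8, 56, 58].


i=0: 35!=58
i=1: 58==58 found!

Found at 1, 2 comps


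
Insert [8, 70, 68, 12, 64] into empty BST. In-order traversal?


Insert 8: root
Insert 70: R from 8
Insert 68: R from 8 -> L from 70
Insert 12: R from 8 -> L from 70 -> L from 68
Insert 64: R from 8 -> L from 70 -> L from 68 -> R from 12

In-order: [8, 12, 64, 68, 70]


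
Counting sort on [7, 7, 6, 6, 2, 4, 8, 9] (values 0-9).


Input: [7, 7, 6, 6, 2, 4, 8, 9]
Counts: [0, 0, 1, 0, 1, 0, 2, 2, 1, 1]

Sorted: [2, 4, 6, 6, 7, 7, 8, 9]


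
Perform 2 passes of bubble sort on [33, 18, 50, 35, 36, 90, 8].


Initial: [33, 18, 50, 35, 36, 90, 8]
Pass 1: [18, 33, 35, 36, 50, 8, 90] (4 swaps)
Pass 2: [18, 33, 35, 36, 8, 50, 90] (1 swaps)

After 2 passes: [18, 33, 35, 36, 8, 50, 90]


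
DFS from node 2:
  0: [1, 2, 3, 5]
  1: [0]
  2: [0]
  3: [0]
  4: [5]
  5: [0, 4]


Visit 2, push [0]
Visit 0, push [5, 3, 1]
Visit 1, push []
Visit 3, push []
Visit 5, push [4]
Visit 4, push []

DFS order: [2, 0, 1, 3, 5, 4]


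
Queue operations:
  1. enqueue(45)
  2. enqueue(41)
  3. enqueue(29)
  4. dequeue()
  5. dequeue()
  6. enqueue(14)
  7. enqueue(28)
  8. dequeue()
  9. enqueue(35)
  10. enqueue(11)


enqueue(45) -> [45]
enqueue(41) -> [45, 41]
enqueue(29) -> [45, 41, 29]
dequeue()->45, [41, 29]
dequeue()->41, [29]
enqueue(14) -> [29, 14]
enqueue(28) -> [29, 14, 28]
dequeue()->29, [14, 28]
enqueue(35) -> [14, 28, 35]
enqueue(11) -> [14, 28, 35, 11]

Final queue: [14, 28, 35, 11]


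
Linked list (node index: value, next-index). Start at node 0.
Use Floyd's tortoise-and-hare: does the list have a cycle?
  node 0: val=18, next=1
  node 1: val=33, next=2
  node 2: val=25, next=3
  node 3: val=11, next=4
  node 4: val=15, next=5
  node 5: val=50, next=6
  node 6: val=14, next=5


Floyd's tortoise (slow, +1) and hare (fast, +2):
  init: slow=0, fast=0
  step 1: slow=1, fast=2
  step 2: slow=2, fast=4
  step 3: slow=3, fast=6
  step 4: slow=4, fast=6
  step 5: slow=5, fast=6
  step 6: slow=6, fast=6
  slow == fast at node 6: cycle detected

Cycle: yes


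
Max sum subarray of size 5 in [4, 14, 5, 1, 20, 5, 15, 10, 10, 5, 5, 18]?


[0:5]: 44
[1:6]: 45
[2:7]: 46
[3:8]: 51
[4:9]: 60
[5:10]: 45
[6:11]: 45
[7:12]: 48

Max: 60 at [4:9]


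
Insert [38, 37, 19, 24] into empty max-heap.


Insert 38: [38]
Insert 37: [38, 37]
Insert 19: [38, 37, 19]
Insert 24: [38, 37, 19, 24]

Final heap: [38, 37, 19, 24]


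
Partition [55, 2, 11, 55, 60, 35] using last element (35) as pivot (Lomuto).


Pivot: 35
  2 <= 35: swap -> [2, 55, 11, 55, 60, 35]
  11 <= 35: swap -> [2, 11, 55, 55, 60, 35]
Place pivot at 2: [2, 11, 35, 55, 60, 55]

Partitioned: [2, 11, 35, 55, 60, 55]


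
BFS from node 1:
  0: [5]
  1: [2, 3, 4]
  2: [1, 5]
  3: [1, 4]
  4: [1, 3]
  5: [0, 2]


Visit 1, enqueue [2, 3, 4]
Visit 2, enqueue [5]
Visit 3, enqueue []
Visit 4, enqueue []
Visit 5, enqueue [0]
Visit 0, enqueue []

BFS order: [1, 2, 3, 4, 5, 0]


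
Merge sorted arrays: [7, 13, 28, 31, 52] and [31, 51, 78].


Take 7 from A
Take 13 from A
Take 28 from A
Take 31 from A
Take 31 from B
Take 51 from B
Take 52 from A

Merged: [7, 13, 28, 31, 31, 51, 52, 78]


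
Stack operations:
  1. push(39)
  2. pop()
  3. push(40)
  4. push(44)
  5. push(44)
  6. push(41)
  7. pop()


push(39) -> [39]
pop()->39, []
push(40) -> [40]
push(44) -> [40, 44]
push(44) -> [40, 44, 44]
push(41) -> [40, 44, 44, 41]
pop()->41, [40, 44, 44]

Final stack: [40, 44, 44]


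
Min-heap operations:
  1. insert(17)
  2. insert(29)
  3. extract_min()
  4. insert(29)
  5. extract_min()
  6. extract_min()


insert(17) -> [17]
insert(29) -> [17, 29]
extract_min()->17, [29]
insert(29) -> [29, 29]
extract_min()->29, [29]
extract_min()->29, []

Final heap: []


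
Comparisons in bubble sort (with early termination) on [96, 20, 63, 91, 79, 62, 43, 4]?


Algorithm: bubble sort (with early termination)
Input: [96, 20, 63, 91, 79, 62, 43, 4]
Sorted: [4, 20, 43, 62, 63, 79, 91, 96]

28


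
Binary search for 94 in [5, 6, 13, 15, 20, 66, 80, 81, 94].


Step 1: lo=0, hi=8, mid=4, val=20
Step 2: lo=5, hi=8, mid=6, val=80
Step 3: lo=7, hi=8, mid=7, val=81
Step 4: lo=8, hi=8, mid=8, val=94

Found at index 8


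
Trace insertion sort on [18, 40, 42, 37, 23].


Initial: [18, 40, 42, 37, 23]
Insert 40: [18, 40, 42, 37, 23]
Insert 42: [18, 40, 42, 37, 23]
Insert 37: [18, 37, 40, 42, 23]
Insert 23: [18, 23, 37, 40, 42]

Sorted: [18, 23, 37, 40, 42]


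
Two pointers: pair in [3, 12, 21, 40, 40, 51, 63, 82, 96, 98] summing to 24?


lo=0(3)+hi=9(98)=101
lo=0(3)+hi=8(96)=99
lo=0(3)+hi=7(82)=85
lo=0(3)+hi=6(63)=66
lo=0(3)+hi=5(51)=54
lo=0(3)+hi=4(40)=43
lo=0(3)+hi=3(40)=43
lo=0(3)+hi=2(21)=24

Yes: 3+21=24


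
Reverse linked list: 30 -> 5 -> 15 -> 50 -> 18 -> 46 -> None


Step 1: curr=30, set curr.next=prev(None) | reversed so far: 30
Step 2: curr=5, set curr.next=prev(30) | reversed so far: 5 -> 30
Step 3: curr=15, set curr.next=prev(5) | reversed so far: 15 -> 5 -> 30
Step 4: curr=50, set curr.next=prev(15) | reversed so far: 50 -> 15 -> 5 -> 30
Step 5: curr=18, set curr.next=prev(50) | reversed so far: 18 -> 50 -> 15 -> 5 -> 30
Step 6: curr=46, set curr.next=prev(18) | reversed so far: 46 -> 18 -> 50 -> 15 -> 5 -> 30

46 -> 18 -> 50 -> 15 -> 5 -> 30 -> None


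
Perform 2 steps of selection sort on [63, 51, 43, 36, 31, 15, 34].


Initial: [63, 51, 43, 36, 31, 15, 34]
Step 1: min=15 at 5
  Swap: [15, 51, 43, 36, 31, 63, 34]
Step 2: min=31 at 4
  Swap: [15, 31, 43, 36, 51, 63, 34]

After 2 steps: [15, 31, 43, 36, 51, 63, 34]


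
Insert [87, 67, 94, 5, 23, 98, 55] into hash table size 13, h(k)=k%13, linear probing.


Insert 87: h=9 -> slot 9
Insert 67: h=2 -> slot 2
Insert 94: h=3 -> slot 3
Insert 5: h=5 -> slot 5
Insert 23: h=10 -> slot 10
Insert 98: h=7 -> slot 7
Insert 55: h=3, 1 probes -> slot 4

Table: [None, None, 67, 94, 55, 5, None, 98, None, 87, 23, None, None]


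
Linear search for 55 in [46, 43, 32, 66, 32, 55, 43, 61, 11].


i=0: 46!=55
i=1: 43!=55
i=2: 32!=55
i=3: 66!=55
i=4: 32!=55
i=5: 55==55 found!

Found at 5, 6 comps


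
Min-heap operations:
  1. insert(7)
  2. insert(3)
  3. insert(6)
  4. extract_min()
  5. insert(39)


insert(7) -> [7]
insert(3) -> [3, 7]
insert(6) -> [3, 7, 6]
extract_min()->3, [6, 7]
insert(39) -> [6, 7, 39]

Final heap: [6, 7, 39]


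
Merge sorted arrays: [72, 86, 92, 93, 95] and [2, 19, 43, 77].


Take 2 from B
Take 19 from B
Take 43 from B
Take 72 from A
Take 77 from B

Merged: [2, 19, 43, 72, 77, 86, 92, 93, 95]


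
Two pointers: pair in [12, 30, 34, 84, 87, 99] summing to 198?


lo=0(12)+hi=5(99)=111
lo=1(30)+hi=5(99)=129
lo=2(34)+hi=5(99)=133
lo=3(84)+hi=5(99)=183
lo=4(87)+hi=5(99)=186

No pair found


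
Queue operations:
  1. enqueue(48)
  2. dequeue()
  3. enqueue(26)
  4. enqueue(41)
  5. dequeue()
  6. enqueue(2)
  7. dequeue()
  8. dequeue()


enqueue(48) -> [48]
dequeue()->48, []
enqueue(26) -> [26]
enqueue(41) -> [26, 41]
dequeue()->26, [41]
enqueue(2) -> [41, 2]
dequeue()->41, [2]
dequeue()->2, []

Final queue: []


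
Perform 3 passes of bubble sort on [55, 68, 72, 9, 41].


Initial: [55, 68, 72, 9, 41]
Pass 1: [55, 68, 9, 41, 72] (2 swaps)
Pass 2: [55, 9, 41, 68, 72] (2 swaps)
Pass 3: [9, 41, 55, 68, 72] (2 swaps)

After 3 passes: [9, 41, 55, 68, 72]


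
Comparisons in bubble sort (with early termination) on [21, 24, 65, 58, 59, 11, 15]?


Algorithm: bubble sort (with early termination)
Input: [21, 24, 65, 58, 59, 11, 15]
Sorted: [11, 15, 21, 24, 58, 59, 65]

21


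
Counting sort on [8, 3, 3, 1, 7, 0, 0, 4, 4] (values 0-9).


Input: [8, 3, 3, 1, 7, 0, 0, 4, 4]
Counts: [2, 1, 0, 2, 2, 0, 0, 1, 1, 0]

Sorted: [0, 0, 1, 3, 3, 4, 4, 7, 8]


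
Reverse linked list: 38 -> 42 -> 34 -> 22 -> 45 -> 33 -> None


Step 1: curr=38, set curr.next=prev(None) | reversed so far: 38
Step 2: curr=42, set curr.next=prev(38) | reversed so far: 42 -> 38
Step 3: curr=34, set curr.next=prev(42) | reversed so far: 34 -> 42 -> 38
Step 4: curr=22, set curr.next=prev(34) | reversed so far: 22 -> 34 -> 42 -> 38
Step 5: curr=45, set curr.next=prev(22) | reversed so far: 45 -> 22 -> 34 -> 42 -> 38
Step 6: curr=33, set curr.next=prev(45) | reversed so far: 33 -> 45 -> 22 -> 34 -> 42 -> 38

33 -> 45 -> 22 -> 34 -> 42 -> 38 -> None


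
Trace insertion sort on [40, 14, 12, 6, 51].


Initial: [40, 14, 12, 6, 51]
Insert 14: [14, 40, 12, 6, 51]
Insert 12: [12, 14, 40, 6, 51]
Insert 6: [6, 12, 14, 40, 51]
Insert 51: [6, 12, 14, 40, 51]

Sorted: [6, 12, 14, 40, 51]


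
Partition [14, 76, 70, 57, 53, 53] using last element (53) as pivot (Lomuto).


Pivot: 53
  14 <= 53: advance i (no swap)
  53 <= 53: swap -> [14, 53, 70, 57, 76, 53]
Place pivot at 2: [14, 53, 53, 57, 76, 70]

Partitioned: [14, 53, 53, 57, 76, 70]


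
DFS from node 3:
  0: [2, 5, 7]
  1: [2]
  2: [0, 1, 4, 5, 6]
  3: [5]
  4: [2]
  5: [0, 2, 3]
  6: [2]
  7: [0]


Visit 3, push [5]
Visit 5, push [2, 0]
Visit 0, push [7, 2]
Visit 2, push [6, 4, 1]
Visit 1, push []
Visit 4, push []
Visit 6, push []
Visit 7, push []

DFS order: [3, 5, 0, 2, 1, 4, 6, 7]


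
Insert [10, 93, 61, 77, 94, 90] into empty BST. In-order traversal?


Insert 10: root
Insert 93: R from 10
Insert 61: R from 10 -> L from 93
Insert 77: R from 10 -> L from 93 -> R from 61
Insert 94: R from 10 -> R from 93
Insert 90: R from 10 -> L from 93 -> R from 61 -> R from 77

In-order: [10, 61, 77, 90, 93, 94]


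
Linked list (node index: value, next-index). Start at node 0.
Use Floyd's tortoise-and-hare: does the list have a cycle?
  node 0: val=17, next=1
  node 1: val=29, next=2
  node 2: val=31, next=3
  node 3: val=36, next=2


Floyd's tortoise (slow, +1) and hare (fast, +2):
  init: slow=0, fast=0
  step 1: slow=1, fast=2
  step 2: slow=2, fast=2
  slow == fast at node 2: cycle detected

Cycle: yes


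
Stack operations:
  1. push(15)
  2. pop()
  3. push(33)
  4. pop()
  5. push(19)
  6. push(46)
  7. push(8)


push(15) -> [15]
pop()->15, []
push(33) -> [33]
pop()->33, []
push(19) -> [19]
push(46) -> [19, 46]
push(8) -> [19, 46, 8]

Final stack: [19, 46, 8]


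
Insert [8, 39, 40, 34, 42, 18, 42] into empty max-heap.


Insert 8: [8]
Insert 39: [39, 8]
Insert 40: [40, 8, 39]
Insert 34: [40, 34, 39, 8]
Insert 42: [42, 40, 39, 8, 34]
Insert 18: [42, 40, 39, 8, 34, 18]
Insert 42: [42, 40, 42, 8, 34, 18, 39]

Final heap: [42, 40, 42, 8, 34, 18, 39]


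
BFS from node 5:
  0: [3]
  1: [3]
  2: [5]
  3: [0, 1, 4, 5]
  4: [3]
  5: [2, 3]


Visit 5, enqueue [2, 3]
Visit 2, enqueue []
Visit 3, enqueue [0, 1, 4]
Visit 0, enqueue []
Visit 1, enqueue []
Visit 4, enqueue []

BFS order: [5, 2, 3, 0, 1, 4]


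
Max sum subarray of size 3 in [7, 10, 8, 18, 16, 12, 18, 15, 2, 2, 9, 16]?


[0:3]: 25
[1:4]: 36
[2:5]: 42
[3:6]: 46
[4:7]: 46
[5:8]: 45
[6:9]: 35
[7:10]: 19
[8:11]: 13
[9:12]: 27

Max: 46 at [3:6]


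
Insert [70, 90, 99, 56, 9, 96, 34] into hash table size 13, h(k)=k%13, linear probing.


Insert 70: h=5 -> slot 5
Insert 90: h=12 -> slot 12
Insert 99: h=8 -> slot 8
Insert 56: h=4 -> slot 4
Insert 9: h=9 -> slot 9
Insert 96: h=5, 1 probes -> slot 6
Insert 34: h=8, 2 probes -> slot 10

Table: [None, None, None, None, 56, 70, 96, None, 99, 9, 34, None, 90]


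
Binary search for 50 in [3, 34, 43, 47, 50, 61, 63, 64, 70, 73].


Step 1: lo=0, hi=9, mid=4, val=50

Found at index 4


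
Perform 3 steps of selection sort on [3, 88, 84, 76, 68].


Initial: [3, 88, 84, 76, 68]
Step 1: min=3 at 0
  Swap: [3, 88, 84, 76, 68]
Step 2: min=68 at 4
  Swap: [3, 68, 84, 76, 88]
Step 3: min=76 at 3
  Swap: [3, 68, 76, 84, 88]

After 3 steps: [3, 68, 76, 84, 88]


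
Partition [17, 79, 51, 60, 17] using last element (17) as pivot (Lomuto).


Pivot: 17
  17 <= 17: advance i (no swap)
Place pivot at 1: [17, 17, 51, 60, 79]

Partitioned: [17, 17, 51, 60, 79]


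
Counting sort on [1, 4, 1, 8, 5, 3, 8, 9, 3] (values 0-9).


Input: [1, 4, 1, 8, 5, 3, 8, 9, 3]
Counts: [0, 2, 0, 2, 1, 1, 0, 0, 2, 1]

Sorted: [1, 1, 3, 3, 4, 5, 8, 8, 9]


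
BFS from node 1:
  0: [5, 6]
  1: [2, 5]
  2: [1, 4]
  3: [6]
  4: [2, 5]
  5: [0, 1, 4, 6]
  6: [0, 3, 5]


Visit 1, enqueue [2, 5]
Visit 2, enqueue [4]
Visit 5, enqueue [0, 6]
Visit 4, enqueue []
Visit 0, enqueue []
Visit 6, enqueue [3]
Visit 3, enqueue []

BFS order: [1, 2, 5, 4, 0, 6, 3]


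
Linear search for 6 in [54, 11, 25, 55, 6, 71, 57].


i=0: 54!=6
i=1: 11!=6
i=2: 25!=6
i=3: 55!=6
i=4: 6==6 found!

Found at 4, 5 comps


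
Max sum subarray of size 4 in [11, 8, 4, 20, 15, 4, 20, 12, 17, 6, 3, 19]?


[0:4]: 43
[1:5]: 47
[2:6]: 43
[3:7]: 59
[4:8]: 51
[5:9]: 53
[6:10]: 55
[7:11]: 38
[8:12]: 45

Max: 59 at [3:7]


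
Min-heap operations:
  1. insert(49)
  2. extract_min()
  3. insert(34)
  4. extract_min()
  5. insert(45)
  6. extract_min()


insert(49) -> [49]
extract_min()->49, []
insert(34) -> [34]
extract_min()->34, []
insert(45) -> [45]
extract_min()->45, []

Final heap: []


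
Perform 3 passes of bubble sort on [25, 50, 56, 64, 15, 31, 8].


Initial: [25, 50, 56, 64, 15, 31, 8]
Pass 1: [25, 50, 56, 15, 31, 8, 64] (3 swaps)
Pass 2: [25, 50, 15, 31, 8, 56, 64] (3 swaps)
Pass 3: [25, 15, 31, 8, 50, 56, 64] (3 swaps)

After 3 passes: [25, 15, 31, 8, 50, 56, 64]


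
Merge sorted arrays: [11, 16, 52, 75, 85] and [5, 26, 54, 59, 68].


Take 5 from B
Take 11 from A
Take 16 from A
Take 26 from B
Take 52 from A
Take 54 from B
Take 59 from B
Take 68 from B

Merged: [5, 11, 16, 26, 52, 54, 59, 68, 75, 85]


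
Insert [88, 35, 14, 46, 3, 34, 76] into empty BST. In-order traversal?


Insert 88: root
Insert 35: L from 88
Insert 14: L from 88 -> L from 35
Insert 46: L from 88 -> R from 35
Insert 3: L from 88 -> L from 35 -> L from 14
Insert 34: L from 88 -> L from 35 -> R from 14
Insert 76: L from 88 -> R from 35 -> R from 46

In-order: [3, 14, 34, 35, 46, 76, 88]


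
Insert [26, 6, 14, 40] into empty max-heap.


Insert 26: [26]
Insert 6: [26, 6]
Insert 14: [26, 6, 14]
Insert 40: [40, 26, 14, 6]

Final heap: [40, 26, 14, 6]


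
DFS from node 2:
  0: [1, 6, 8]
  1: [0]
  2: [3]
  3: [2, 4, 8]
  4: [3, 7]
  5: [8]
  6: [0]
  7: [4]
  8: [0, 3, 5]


Visit 2, push [3]
Visit 3, push [8, 4]
Visit 4, push [7]
Visit 7, push []
Visit 8, push [5, 0]
Visit 0, push [6, 1]
Visit 1, push []
Visit 6, push []
Visit 5, push []

DFS order: [2, 3, 4, 7, 8, 0, 1, 6, 5]


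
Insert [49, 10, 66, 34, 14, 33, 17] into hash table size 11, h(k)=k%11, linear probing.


Insert 49: h=5 -> slot 5
Insert 10: h=10 -> slot 10
Insert 66: h=0 -> slot 0
Insert 34: h=1 -> slot 1
Insert 14: h=3 -> slot 3
Insert 33: h=0, 2 probes -> slot 2
Insert 17: h=6 -> slot 6

Table: [66, 34, 33, 14, None, 49, 17, None, None, None, 10]


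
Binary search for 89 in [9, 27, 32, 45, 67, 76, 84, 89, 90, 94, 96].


Step 1: lo=0, hi=10, mid=5, val=76
Step 2: lo=6, hi=10, mid=8, val=90
Step 3: lo=6, hi=7, mid=6, val=84
Step 4: lo=7, hi=7, mid=7, val=89

Found at index 7


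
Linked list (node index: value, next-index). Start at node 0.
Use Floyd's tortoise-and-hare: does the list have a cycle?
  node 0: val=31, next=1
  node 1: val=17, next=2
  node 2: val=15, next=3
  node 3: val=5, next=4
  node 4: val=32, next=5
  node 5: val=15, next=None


Floyd's tortoise (slow, +1) and hare (fast, +2):
  init: slow=0, fast=0
  step 1: slow=1, fast=2
  step 2: slow=2, fast=4
  step 3: fast 4->5->None, no cycle

Cycle: no


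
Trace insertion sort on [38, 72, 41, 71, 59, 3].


Initial: [38, 72, 41, 71, 59, 3]
Insert 72: [38, 72, 41, 71, 59, 3]
Insert 41: [38, 41, 72, 71, 59, 3]
Insert 71: [38, 41, 71, 72, 59, 3]
Insert 59: [38, 41, 59, 71, 72, 3]
Insert 3: [3, 38, 41, 59, 71, 72]

Sorted: [3, 38, 41, 59, 71, 72]


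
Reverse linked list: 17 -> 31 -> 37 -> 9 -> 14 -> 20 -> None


Step 1: curr=17, set curr.next=prev(None) | reversed so far: 17
Step 2: curr=31, set curr.next=prev(17) | reversed so far: 31 -> 17
Step 3: curr=37, set curr.next=prev(31) | reversed so far: 37 -> 31 -> 17
Step 4: curr=9, set curr.next=prev(37) | reversed so far: 9 -> 37 -> 31 -> 17
Step 5: curr=14, set curr.next=prev(9) | reversed so far: 14 -> 9 -> 37 -> 31 -> 17
Step 6: curr=20, set curr.next=prev(14) | reversed so far: 20 -> 14 -> 9 -> 37 -> 31 -> 17

20 -> 14 -> 9 -> 37 -> 31 -> 17 -> None


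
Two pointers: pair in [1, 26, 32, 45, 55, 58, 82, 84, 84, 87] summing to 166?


lo=0(1)+hi=9(87)=88
lo=1(26)+hi=9(87)=113
lo=2(32)+hi=9(87)=119
lo=3(45)+hi=9(87)=132
lo=4(55)+hi=9(87)=142
lo=5(58)+hi=9(87)=145
lo=6(82)+hi=9(87)=169
lo=6(82)+hi=8(84)=166

Yes: 82+84=166


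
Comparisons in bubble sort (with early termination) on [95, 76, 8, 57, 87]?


Algorithm: bubble sort (with early termination)
Input: [95, 76, 8, 57, 87]
Sorted: [8, 57, 76, 87, 95]

9


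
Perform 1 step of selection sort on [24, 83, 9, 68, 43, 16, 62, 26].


Initial: [24, 83, 9, 68, 43, 16, 62, 26]
Step 1: min=9 at 2
  Swap: [9, 83, 24, 68, 43, 16, 62, 26]

After 1 step: [9, 83, 24, 68, 43, 16, 62, 26]


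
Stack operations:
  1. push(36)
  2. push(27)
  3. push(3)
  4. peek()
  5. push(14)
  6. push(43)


push(36) -> [36]
push(27) -> [36, 27]
push(3) -> [36, 27, 3]
peek()->3
push(14) -> [36, 27, 3, 14]
push(43) -> [36, 27, 3, 14, 43]

Final stack: [36, 27, 3, 14, 43]


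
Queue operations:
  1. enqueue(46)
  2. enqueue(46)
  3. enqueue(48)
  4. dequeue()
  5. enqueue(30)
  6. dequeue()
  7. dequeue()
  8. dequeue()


enqueue(46) -> [46]
enqueue(46) -> [46, 46]
enqueue(48) -> [46, 46, 48]
dequeue()->46, [46, 48]
enqueue(30) -> [46, 48, 30]
dequeue()->46, [48, 30]
dequeue()->48, [30]
dequeue()->30, []

Final queue: []


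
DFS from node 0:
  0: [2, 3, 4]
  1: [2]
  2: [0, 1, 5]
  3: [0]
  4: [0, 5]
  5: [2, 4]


Visit 0, push [4, 3, 2]
Visit 2, push [5, 1]
Visit 1, push []
Visit 5, push [4]
Visit 4, push []
Visit 3, push []

DFS order: [0, 2, 1, 5, 4, 3]


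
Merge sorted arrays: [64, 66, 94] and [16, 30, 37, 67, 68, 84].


Take 16 from B
Take 30 from B
Take 37 from B
Take 64 from A
Take 66 from A
Take 67 from B
Take 68 from B
Take 84 from B

Merged: [16, 30, 37, 64, 66, 67, 68, 84, 94]


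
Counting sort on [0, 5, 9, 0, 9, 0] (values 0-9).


Input: [0, 5, 9, 0, 9, 0]
Counts: [3, 0, 0, 0, 0, 1, 0, 0, 0, 2]

Sorted: [0, 0, 0, 5, 9, 9]


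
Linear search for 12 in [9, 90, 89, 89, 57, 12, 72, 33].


i=0: 9!=12
i=1: 90!=12
i=2: 89!=12
i=3: 89!=12
i=4: 57!=12
i=5: 12==12 found!

Found at 5, 6 comps


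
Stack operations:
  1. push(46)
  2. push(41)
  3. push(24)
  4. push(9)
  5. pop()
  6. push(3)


push(46) -> [46]
push(41) -> [46, 41]
push(24) -> [46, 41, 24]
push(9) -> [46, 41, 24, 9]
pop()->9, [46, 41, 24]
push(3) -> [46, 41, 24, 3]

Final stack: [46, 41, 24, 3]


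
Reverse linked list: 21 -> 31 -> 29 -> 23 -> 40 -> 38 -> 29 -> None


Step 1: curr=21, set curr.next=prev(None) | reversed so far: 21
Step 2: curr=31, set curr.next=prev(21) | reversed so far: 31 -> 21
Step 3: curr=29, set curr.next=prev(31) | reversed so far: 29 -> 31 -> 21
Step 4: curr=23, set curr.next=prev(29) | reversed so far: 23 -> 29 -> 31 -> 21
Step 5: curr=40, set curr.next=prev(23) | reversed so far: 40 -> 23 -> 29 -> 31 -> 21
Step 6: curr=38, set curr.next=prev(40) | reversed so far: 38 -> 40 -> 23 -> 29 -> 31 -> 21
Step 7: curr=29, set curr.next=prev(38) | reversed so far: 29 -> 38 -> 40 -> 23 -> 29 -> 31 -> 21

29 -> 38 -> 40 -> 23 -> 29 -> 31 -> 21 -> None


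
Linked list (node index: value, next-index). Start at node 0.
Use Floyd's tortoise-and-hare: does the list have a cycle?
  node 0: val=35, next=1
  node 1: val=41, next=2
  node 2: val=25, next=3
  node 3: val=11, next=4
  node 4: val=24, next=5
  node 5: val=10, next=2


Floyd's tortoise (slow, +1) and hare (fast, +2):
  init: slow=0, fast=0
  step 1: slow=1, fast=2
  step 2: slow=2, fast=4
  step 3: slow=3, fast=2
  step 4: slow=4, fast=4
  slow == fast at node 4: cycle detected

Cycle: yes


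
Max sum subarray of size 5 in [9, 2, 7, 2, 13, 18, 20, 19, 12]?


[0:5]: 33
[1:6]: 42
[2:7]: 60
[3:8]: 72
[4:9]: 82

Max: 82 at [4:9]


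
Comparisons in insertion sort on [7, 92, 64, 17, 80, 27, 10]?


Algorithm: insertion sort
Input: [7, 92, 64, 17, 80, 27, 10]
Sorted: [7, 10, 17, 27, 64, 80, 92]

18


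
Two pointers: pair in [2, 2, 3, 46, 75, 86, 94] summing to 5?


lo=0(2)+hi=6(94)=96
lo=0(2)+hi=5(86)=88
lo=0(2)+hi=4(75)=77
lo=0(2)+hi=3(46)=48
lo=0(2)+hi=2(3)=5

Yes: 2+3=5


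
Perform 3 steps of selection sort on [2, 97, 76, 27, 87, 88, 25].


Initial: [2, 97, 76, 27, 87, 88, 25]
Step 1: min=2 at 0
  Swap: [2, 97, 76, 27, 87, 88, 25]
Step 2: min=25 at 6
  Swap: [2, 25, 76, 27, 87, 88, 97]
Step 3: min=27 at 3
  Swap: [2, 25, 27, 76, 87, 88, 97]

After 3 steps: [2, 25, 27, 76, 87, 88, 97]


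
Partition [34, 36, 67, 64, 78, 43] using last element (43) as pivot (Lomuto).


Pivot: 43
  34 <= 43: advance i (no swap)
  36 <= 43: advance i (no swap)
Place pivot at 2: [34, 36, 43, 64, 78, 67]

Partitioned: [34, 36, 43, 64, 78, 67]


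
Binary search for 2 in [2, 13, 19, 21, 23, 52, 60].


Step 1: lo=0, hi=6, mid=3, val=21
Step 2: lo=0, hi=2, mid=1, val=13
Step 3: lo=0, hi=0, mid=0, val=2

Found at index 0


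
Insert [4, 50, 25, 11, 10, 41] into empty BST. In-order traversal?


Insert 4: root
Insert 50: R from 4
Insert 25: R from 4 -> L from 50
Insert 11: R from 4 -> L from 50 -> L from 25
Insert 10: R from 4 -> L from 50 -> L from 25 -> L from 11
Insert 41: R from 4 -> L from 50 -> R from 25

In-order: [4, 10, 11, 25, 41, 50]


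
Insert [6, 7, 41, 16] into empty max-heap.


Insert 6: [6]
Insert 7: [7, 6]
Insert 41: [41, 6, 7]
Insert 16: [41, 16, 7, 6]

Final heap: [41, 16, 7, 6]


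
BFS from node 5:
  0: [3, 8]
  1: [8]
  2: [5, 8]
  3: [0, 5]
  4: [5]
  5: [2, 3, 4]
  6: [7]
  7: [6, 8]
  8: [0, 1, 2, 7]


Visit 5, enqueue [2, 3, 4]
Visit 2, enqueue [8]
Visit 3, enqueue [0]
Visit 4, enqueue []
Visit 8, enqueue [1, 7]
Visit 0, enqueue []
Visit 1, enqueue []
Visit 7, enqueue [6]
Visit 6, enqueue []

BFS order: [5, 2, 3, 4, 8, 0, 1, 7, 6]


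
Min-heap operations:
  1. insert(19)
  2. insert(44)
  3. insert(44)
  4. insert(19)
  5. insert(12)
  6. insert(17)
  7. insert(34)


insert(19) -> [19]
insert(44) -> [19, 44]
insert(44) -> [19, 44, 44]
insert(19) -> [19, 19, 44, 44]
insert(12) -> [12, 19, 44, 44, 19]
insert(17) -> [12, 19, 17, 44, 19, 44]
insert(34) -> [12, 19, 17, 44, 19, 44, 34]

Final heap: [12, 19, 17, 44, 19, 44, 34]


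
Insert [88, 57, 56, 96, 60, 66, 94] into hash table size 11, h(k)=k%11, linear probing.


Insert 88: h=0 -> slot 0
Insert 57: h=2 -> slot 2
Insert 56: h=1 -> slot 1
Insert 96: h=8 -> slot 8
Insert 60: h=5 -> slot 5
Insert 66: h=0, 3 probes -> slot 3
Insert 94: h=6 -> slot 6

Table: [88, 56, 57, 66, None, 60, 94, None, 96, None, None]


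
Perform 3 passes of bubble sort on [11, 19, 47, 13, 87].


Initial: [11, 19, 47, 13, 87]
Pass 1: [11, 19, 13, 47, 87] (1 swaps)
Pass 2: [11, 13, 19, 47, 87] (1 swaps)
Pass 3: [11, 13, 19, 47, 87] (0 swaps)

After 3 passes: [11, 13, 19, 47, 87]


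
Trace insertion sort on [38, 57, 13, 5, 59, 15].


Initial: [38, 57, 13, 5, 59, 15]
Insert 57: [38, 57, 13, 5, 59, 15]
Insert 13: [13, 38, 57, 5, 59, 15]
Insert 5: [5, 13, 38, 57, 59, 15]
Insert 59: [5, 13, 38, 57, 59, 15]
Insert 15: [5, 13, 15, 38, 57, 59]

Sorted: [5, 13, 15, 38, 57, 59]


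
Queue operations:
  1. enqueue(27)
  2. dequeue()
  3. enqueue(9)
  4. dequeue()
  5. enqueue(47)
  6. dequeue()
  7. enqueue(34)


enqueue(27) -> [27]
dequeue()->27, []
enqueue(9) -> [9]
dequeue()->9, []
enqueue(47) -> [47]
dequeue()->47, []
enqueue(34) -> [34]

Final queue: [34]


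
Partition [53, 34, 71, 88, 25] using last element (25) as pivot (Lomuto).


Pivot: 25
Place pivot at 0: [25, 34, 71, 88, 53]

Partitioned: [25, 34, 71, 88, 53]


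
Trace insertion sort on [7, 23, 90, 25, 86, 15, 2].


Initial: [7, 23, 90, 25, 86, 15, 2]
Insert 23: [7, 23, 90, 25, 86, 15, 2]
Insert 90: [7, 23, 90, 25, 86, 15, 2]
Insert 25: [7, 23, 25, 90, 86, 15, 2]
Insert 86: [7, 23, 25, 86, 90, 15, 2]
Insert 15: [7, 15, 23, 25, 86, 90, 2]
Insert 2: [2, 7, 15, 23, 25, 86, 90]

Sorted: [2, 7, 15, 23, 25, 86, 90]
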